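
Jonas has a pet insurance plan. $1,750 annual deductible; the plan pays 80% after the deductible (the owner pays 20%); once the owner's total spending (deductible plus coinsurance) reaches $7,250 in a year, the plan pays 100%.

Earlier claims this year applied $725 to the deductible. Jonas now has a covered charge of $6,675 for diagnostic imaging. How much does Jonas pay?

$2,155

Remaining deductible: $1,750 − $725 = $1,025.
That leaves $6,675 − $1,025 = $5,650 for coinsurance.
Coinsurance: $5,650 × 20% = $1,130.
So the owner owes $1,025 + $1,130 = $2,155 before any cap.
Total out-of-pocket so far would be $725 + $2,155 = $2,880, below the $7,250 cap — no reduction.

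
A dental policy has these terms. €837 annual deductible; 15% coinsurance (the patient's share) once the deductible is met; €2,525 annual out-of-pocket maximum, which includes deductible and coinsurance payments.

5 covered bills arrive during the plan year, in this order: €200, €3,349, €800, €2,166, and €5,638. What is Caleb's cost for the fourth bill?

Bill 1, €200: all of it applies to the deductible. Patient owes €200 (running OOP €200).
Bill 2, €3,349: deductible takes €637, €2,712 remains; 15% of €2,712 = €406.80. Patient pays €1,043.80; OOP now €1,243.80.
Bill 3, €800: 15% coinsurance on €800 = €120. Cost to patient: €120. OOP to date €1,363.80.
Bill 4, €2,166: 15% coinsurance on €2,166 = €324.90. Cost to patient: €324.90. OOP to date €1,688.70.

€324.90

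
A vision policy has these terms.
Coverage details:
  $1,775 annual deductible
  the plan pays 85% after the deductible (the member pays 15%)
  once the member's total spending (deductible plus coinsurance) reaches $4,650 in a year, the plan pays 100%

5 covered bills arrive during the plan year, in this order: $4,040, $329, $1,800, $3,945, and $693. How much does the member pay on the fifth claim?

Bill 1, $4,040: $1,775 to deductible, leaving $2,265; coinsurance $2,265 × 15% = $339.75. Cost to member: $2,114.75. OOP to date $2,114.75.
Bill 2, $329: deductible met; 15% of $329 = $49.35. Member pays $49.35; OOP now $2,164.10.
Bill 3, $1,800: deductible already satisfied, so member's share is 15% × $1,800 = $270. Member pays $270; OOP now $2,434.10.
Bill 4, $3,945: deductible already satisfied, so member's share is 15% × $3,945 = $591.75. Member owes $591.75 (running OOP $3,025.85).
Bill 5, $693: 15% coinsurance on $693 = $103.95. Member owes $103.95 (running OOP $3,129.80).

$103.95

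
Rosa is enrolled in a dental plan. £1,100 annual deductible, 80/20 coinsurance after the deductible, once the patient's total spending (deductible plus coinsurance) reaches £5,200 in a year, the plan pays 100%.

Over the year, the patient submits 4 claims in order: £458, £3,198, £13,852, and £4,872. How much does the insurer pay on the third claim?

£11,081.60

Bill 1, £458: all of it applies to the deductible. Patient pays £458; OOP now £458. Insurer: £458 − £458 = £0.
Bill 2, £3,198: deductible takes £642, £2,556 remains; patient's 20% is £511.20. Cost to patient: £1,153.20. OOP to date £1,611.20. Insurer: £3,198 − £1,153.20 = £2,044.80.
Bill 3, £13,852: deductible already satisfied, so patient's share is 20% × £13,852 = £2,770.40. Patient pays £2,770.40; OOP now £4,381.60. Insurer: £13,852 − £2,770.40 = £11,081.60.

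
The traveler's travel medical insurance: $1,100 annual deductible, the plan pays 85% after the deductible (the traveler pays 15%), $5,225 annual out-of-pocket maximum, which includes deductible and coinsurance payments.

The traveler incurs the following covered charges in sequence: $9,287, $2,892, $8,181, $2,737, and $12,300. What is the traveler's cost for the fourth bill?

#1 ($9,287): $1,100 finishes the deductible; $8,187 goes to coinsurance; 15% of $8,187 = $1,228.05. Traveler owes $2,328.05 (running OOP $2,328.05).
#2 ($2,892): deductible already satisfied, so traveler's share is 15% × $2,892 = $433.80. Traveler owes $433.80 (running OOP $2,761.85).
#3 ($8,181): 15% coinsurance on $8,181 = $1,227.15. Traveler owes $1,227.15 (running OOP $3,989).
#4 ($2,737): 15% coinsurance on $2,737 = $410.55. Cost to traveler: $410.55. OOP to date $4,399.55.

$410.55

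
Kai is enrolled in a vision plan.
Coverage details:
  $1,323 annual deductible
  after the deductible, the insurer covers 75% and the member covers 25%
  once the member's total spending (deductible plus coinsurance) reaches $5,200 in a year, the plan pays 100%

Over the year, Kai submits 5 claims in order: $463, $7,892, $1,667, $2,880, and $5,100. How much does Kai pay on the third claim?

$416.75

Claim 1 — $463: all of it applies to the deductible. Member owes $463 (running OOP $463).
Claim 2 — $7,892: $860 to deductible, leaving $7,032; coinsurance $7,032 × 25% = $1,758. Member owes $2,618 (running OOP $3,081).
Claim 3 — $1,667: 25% coinsurance on $1,667 = $416.75. Cost to member: $416.75. OOP to date $3,497.75.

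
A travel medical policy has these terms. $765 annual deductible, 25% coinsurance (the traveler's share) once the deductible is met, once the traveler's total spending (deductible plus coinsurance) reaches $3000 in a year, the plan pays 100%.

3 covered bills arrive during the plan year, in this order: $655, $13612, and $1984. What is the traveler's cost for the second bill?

Bill 1, $655: entire amount goes to the deductible. Traveler owes $655 (running OOP $655).
Bill 2, $13612: deductible takes $110, $13502 remains; coinsurance $13502 × 25% = $3375.50. Together that's $110 + $3375.50 = $3485.50. OOP would hit $4140.50 > $3000, so the cap limits the traveler to $3000 − $655 = $2345.

$2345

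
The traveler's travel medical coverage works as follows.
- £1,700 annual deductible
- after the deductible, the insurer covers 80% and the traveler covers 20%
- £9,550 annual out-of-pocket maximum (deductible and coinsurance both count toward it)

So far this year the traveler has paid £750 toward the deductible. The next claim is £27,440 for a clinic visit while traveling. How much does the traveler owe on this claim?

£6,248

Remaining deductible: £1,700 − £750 = £950.
That leaves £27,440 − £950 = £26,490 for coinsurance.
Coinsurance: £26,490 × 20% = £5,298.
That puts the traveler's cost at £950 + £5,298 = £6,248 before any cap.
Total out-of-pocket so far would be £750 + £6,248 = £6,998, below the £9,550 cap — no reduction.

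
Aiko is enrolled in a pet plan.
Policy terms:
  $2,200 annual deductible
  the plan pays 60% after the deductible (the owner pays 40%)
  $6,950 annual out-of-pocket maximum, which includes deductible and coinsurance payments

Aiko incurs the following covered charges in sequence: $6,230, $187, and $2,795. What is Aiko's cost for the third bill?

Claim 1 ($6,230): $2,200 to deductible, leaving $4,030; 40% of $4,030 = $1,612. Cost to owner: $3,812. OOP to date $3,812.
Claim 2 ($187): 40% coinsurance on $187 = $74.80. Cost to owner: $74.80. OOP to date $3,886.80.
Claim 3 ($2,795): deductible met; 40% of $2,795 = $1,118. Cost to owner: $1,118. OOP to date $5,004.80.

$1,118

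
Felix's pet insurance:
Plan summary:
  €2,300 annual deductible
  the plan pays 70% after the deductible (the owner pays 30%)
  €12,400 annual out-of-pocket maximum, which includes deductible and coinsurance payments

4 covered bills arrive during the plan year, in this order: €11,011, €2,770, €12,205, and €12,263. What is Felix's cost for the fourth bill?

Claim 1 (€11,011): €2,300 to deductible, leaving €8,711; 30% of €8,711 = €2,613.30. Owner pays €4,913.30; OOP now €4,913.30.
Claim 2 (€2,770): 30% coinsurance on €2,770 = €831. Owner owes €831 (running OOP €5,744.30).
Claim 3 (€12,205): deductible already satisfied, so owner's share is 30% × €12,205 = €3,661.50. Owner owes €3,661.50 (running OOP €9,405.80).
Claim 4 (€12,263): deductible met; 30% of €12,263 = €3,678.90. OOP would hit €13,084.70 > €12,400, so the cap limits the owner to €12,400 − €9,405.80 = €2,994.20.

€2,994.20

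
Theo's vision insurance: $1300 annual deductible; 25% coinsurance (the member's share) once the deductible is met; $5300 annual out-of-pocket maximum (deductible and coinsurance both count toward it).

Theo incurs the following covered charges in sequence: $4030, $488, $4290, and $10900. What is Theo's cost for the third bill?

#1 ($4030): deductible takes $1300, $2730 remains; member's 25% is $682.50. Cost to member: $1982.50. OOP to date $1982.50.
#2 ($488): deductible already satisfied, so member's share is 25% × $488 = $122. Member pays $122; OOP now $2104.50.
#3 ($4290): deductible met; 25% of $4290 = $1072.50. Member owes $1072.50 (running OOP $3177).

$1072.50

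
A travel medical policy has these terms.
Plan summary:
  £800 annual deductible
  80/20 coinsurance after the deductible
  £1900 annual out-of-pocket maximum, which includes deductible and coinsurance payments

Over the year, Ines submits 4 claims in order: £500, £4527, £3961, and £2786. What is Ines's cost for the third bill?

£254.60

#1 (£500): all of it applies to the deductible. Traveler pays £500; OOP now £500.
#2 (£4527): deductible takes £300, £4227 remains; coinsurance £4227 × 20% = £845.40. Cost to traveler: £1145.40. OOP to date £1645.40.
#3 (£3961): deductible already satisfied, so traveler's share is 20% × £3961 = £792.20. That would push OOP to £2437.60, over the £1900 cap, so traveler pays £1900 − £1645.40 = £254.60.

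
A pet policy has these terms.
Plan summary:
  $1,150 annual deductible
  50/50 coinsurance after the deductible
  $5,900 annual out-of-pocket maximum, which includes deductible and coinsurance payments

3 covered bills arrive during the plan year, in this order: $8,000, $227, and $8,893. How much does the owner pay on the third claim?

Claim 1 — $8,000: $1,150 finishes the deductible; $6,850 goes to coinsurance; owner's 50% is $3,425. Cost to owner: $4,575. OOP to date $4,575.
Claim 2 — $227: deductible already satisfied, so owner's share is 50% × $227 = $113.50. Owner owes $113.50 (running OOP $4,688.50).
Claim 3 — $8,893: deductible already satisfied, so owner's share is 50% × $8,893 = $4,446.50. Adding that to $4,688.50 gives $9,135, past the $5,900 cap; owner pays only $5,900 − $4,688.50 = $1,211.50.

$1,211.50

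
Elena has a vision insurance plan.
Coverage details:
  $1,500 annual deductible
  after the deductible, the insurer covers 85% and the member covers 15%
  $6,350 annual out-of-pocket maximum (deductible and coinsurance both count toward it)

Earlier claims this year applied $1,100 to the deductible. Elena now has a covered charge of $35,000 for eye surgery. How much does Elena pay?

Deductible still to meet: $1,500 − $1,100 = $400.
After the $400 deductible portion, $35,000 − $400 = $34,600 is subject to coinsurance.
15% of $34,600 = $5,190 falls to the member.
Member responsibility before any cap: $400 + $5,190 = $5,590.
Year-to-date out-of-pocket would reach $1,100 + $5,590 = $6,690, above the $6,350 maximum, so the member pays only $6,350 − $1,100 = $5,250.

$5,250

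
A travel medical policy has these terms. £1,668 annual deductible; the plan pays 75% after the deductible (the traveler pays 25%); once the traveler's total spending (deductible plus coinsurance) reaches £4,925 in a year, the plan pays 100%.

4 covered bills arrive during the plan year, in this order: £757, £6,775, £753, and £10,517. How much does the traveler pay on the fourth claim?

Claim 1 — £757: entire amount goes to the deductible. Traveler owes £757 (running OOP £757).
Claim 2 — £6,775: deductible takes £911, £5,864 remains; traveler's 25% is £1,466. Cost to traveler: £2,377. OOP to date £3,134.
Claim 3 — £753: deductible met; 25% of £753 = £188.25. Cost to traveler: £188.25. OOP to date £3,322.25.
Claim 4 — £10,517: 25% coinsurance on £10,517 = £2,629.25. That would push OOP to £5,951.50, over the £4,925 cap, so traveler pays £4,925 − £3,322.25 = £1,602.75.

£1,602.75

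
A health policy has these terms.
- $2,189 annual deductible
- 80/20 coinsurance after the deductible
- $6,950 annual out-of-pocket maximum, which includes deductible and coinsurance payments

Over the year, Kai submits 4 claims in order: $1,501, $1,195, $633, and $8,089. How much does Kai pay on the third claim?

Bill 1, $1,501: all of it applies to the deductible. Patient owes $1,501 (running OOP $1,501).
Bill 2, $1,195: deductible takes $688, $507 remains; patient's 20% is $101.40. Patient pays $789.40; OOP now $2,290.40.
Bill 3, $633: deductible met; 20% of $633 = $126.60. Cost to patient: $126.60. OOP to date $2,417.

$126.60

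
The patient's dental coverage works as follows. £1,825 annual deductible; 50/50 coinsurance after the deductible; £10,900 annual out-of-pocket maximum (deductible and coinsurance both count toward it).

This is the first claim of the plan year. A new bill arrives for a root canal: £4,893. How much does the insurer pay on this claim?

The full £1,825 deductible is still open; £1,825 of this bill applies to it.
That leaves £4,893 − £1,825 = £3,068 for coinsurance.
50% of £3,068 = £1,534 falls to the patient.
So the patient owes £1,825 + £1,534 = £3,359 before any cap.
Cumulative spending £0 + £3,359 = £3,359 stays under the £10,900 maximum.
Insurer pays the balance: £4,893 − £3,359 = £1,534.

£1,534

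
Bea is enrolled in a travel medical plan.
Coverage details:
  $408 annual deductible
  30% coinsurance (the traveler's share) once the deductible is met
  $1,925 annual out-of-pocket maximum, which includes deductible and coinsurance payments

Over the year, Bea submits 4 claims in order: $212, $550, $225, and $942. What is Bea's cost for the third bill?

$67.50

Claim 1 — $212: fully absorbed by the deductible. Cost to traveler: $212. OOP to date $212.
Claim 2 — $550: $196 finishes the deductible; $354 goes to coinsurance; 30% of $354 = $106.20. Traveler pays $302.20; OOP now $514.20.
Claim 3 — $225: deductible already satisfied, so traveler's share is 30% × $225 = $67.50. Traveler owes $67.50 (running OOP $581.70).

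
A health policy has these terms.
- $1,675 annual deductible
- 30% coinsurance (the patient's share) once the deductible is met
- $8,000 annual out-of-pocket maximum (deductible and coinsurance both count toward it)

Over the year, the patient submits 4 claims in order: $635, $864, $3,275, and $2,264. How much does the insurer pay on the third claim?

Bill 1, $635: entire amount goes to the deductible. Patient owes $635 (running OOP $635). Plan pays $635 − $635 = $0.
Bill 2, $864: entire amount goes to the deductible. Patient pays $864; OOP now $1,499. Plan pays $864 − $864 = $0.
Bill 3, $3,275: deductible takes $176, $3,099 remains; patient's 30% is $929.70. Patient owes $1,105.70 (running OOP $2,604.70). Insurer: $3,275 − $1,105.70 = $2,169.30.

$2,169.30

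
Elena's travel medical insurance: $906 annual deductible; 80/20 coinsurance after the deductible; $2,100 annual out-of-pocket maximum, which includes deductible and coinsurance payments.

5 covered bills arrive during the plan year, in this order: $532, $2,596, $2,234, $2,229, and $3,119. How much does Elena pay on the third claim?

Bill 1, $532: entire amount goes to the deductible. Traveler pays $532; OOP now $532.
Bill 2, $2,596: $374 finishes the deductible; $2,222 goes to coinsurance; coinsurance $2,222 × 20% = $444.40. Traveler owes $818.40 (running OOP $1,350.40).
Bill 3, $2,234: 20% coinsurance on $2,234 = $446.80. Cost to traveler: $446.80. OOP to date $1,797.20.

$446.80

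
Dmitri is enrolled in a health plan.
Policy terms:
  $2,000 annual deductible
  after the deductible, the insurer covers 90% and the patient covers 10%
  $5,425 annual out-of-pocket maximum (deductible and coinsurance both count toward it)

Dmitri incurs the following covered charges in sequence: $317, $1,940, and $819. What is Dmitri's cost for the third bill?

$81.90

#1 ($317): all of it applies to the deductible. Patient owes $317 (running OOP $317).
#2 ($1,940): $1,683 finishes the deductible; $257 goes to coinsurance; 10% of $257 = $25.70. Patient owes $1,708.70 (running OOP $2,025.70).
#3 ($819): deductible already satisfied, so patient's share is 10% × $819 = $81.90. Cost to patient: $81.90. OOP to date $2,107.60.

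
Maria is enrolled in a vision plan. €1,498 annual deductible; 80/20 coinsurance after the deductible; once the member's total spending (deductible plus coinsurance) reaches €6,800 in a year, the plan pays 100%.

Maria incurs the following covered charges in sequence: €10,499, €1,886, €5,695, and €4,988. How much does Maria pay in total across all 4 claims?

Claim 1 (€10,499): €1,498 to deductible, leaving €9,001; 20% of €9,001 = €1,800.20. Cost to member: €3,298.20. OOP to date €3,298.20.
Claim 2 (€1,886): deductible met; 20% of €1,886 = €377.20. Cost to member: €377.20. OOP to date €3,675.40.
Claim 3 (€5,695): deductible met; 20% of €5,695 = €1,139. Cost to member: €1,139. OOP to date €4,814.40.
Claim 4 (€4,988): deductible met; 20% of €4,988 = €997.60. Cost to member: €997.60. OOP to date €5,812.
Summing the member's payments: €3,298.20 + €377.20 + €1,139 + €997.60 = €5,812.

€5,812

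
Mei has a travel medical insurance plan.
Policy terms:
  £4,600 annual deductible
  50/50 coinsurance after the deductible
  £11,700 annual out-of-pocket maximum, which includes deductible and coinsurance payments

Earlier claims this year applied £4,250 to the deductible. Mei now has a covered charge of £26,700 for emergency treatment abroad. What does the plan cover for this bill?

Deductible still to meet: £4,600 − £4,250 = £350.
The remaining £26,350 (= £26,700 − £350) moves to coinsurance.
Coinsurance: £26,350 × 50% = £13,175.
So the traveler owes £350 + £13,175 = £13,525 before any cap.
That would bring total out-of-pocket to £17,775, past the £11,700 cap. The traveler is capped at £11,700 − £4,250 = £7,450 on this claim.
The plan picks up £26,700 − £7,450 = £19,250.

£19,250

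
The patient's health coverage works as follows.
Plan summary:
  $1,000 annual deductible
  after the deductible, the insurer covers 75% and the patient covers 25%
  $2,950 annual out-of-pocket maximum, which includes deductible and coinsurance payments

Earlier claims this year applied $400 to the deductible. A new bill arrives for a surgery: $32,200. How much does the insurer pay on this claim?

$29,650

Deductible still to meet: $1,000 − $400 = $600.
The remaining $31,600 (= $32,200 − $600) moves to coinsurance.
Patient's 25% share of $31,600 is $7,900.
That puts the patient's cost at $600 + $7,900 = $8,500 before any cap.
Year-to-date out-of-pocket would reach $400 + $8,500 = $8,900, above the $2,950 maximum, so the patient pays only $2,950 − $400 = $2,550.
Insurer pays the balance: $32,200 − $2,550 = $29,650.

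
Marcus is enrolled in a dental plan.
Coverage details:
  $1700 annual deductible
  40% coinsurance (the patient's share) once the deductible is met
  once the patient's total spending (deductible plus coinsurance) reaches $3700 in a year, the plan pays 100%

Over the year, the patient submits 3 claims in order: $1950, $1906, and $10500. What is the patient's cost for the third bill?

$1137.60

Claim 1 — $1950: $1700 finishes the deductible; $250 goes to coinsurance; patient's 40% is $100. Patient owes $1800 (running OOP $1800).
Claim 2 — $1906: deductible already satisfied, so patient's share is 40% × $1906 = $762.40. Patient pays $762.40; OOP now $2562.40.
Claim 3 — $10500: deductible met; 40% of $10500 = $4200. Adding that to $2562.40 gives $6762.40, past the $3700 cap; patient pays only $3700 − $2562.40 = $1137.60.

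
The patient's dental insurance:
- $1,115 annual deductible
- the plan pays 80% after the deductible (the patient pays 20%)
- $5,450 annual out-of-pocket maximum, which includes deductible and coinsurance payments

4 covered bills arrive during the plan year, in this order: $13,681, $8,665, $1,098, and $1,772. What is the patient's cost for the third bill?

#1 ($13,681): deductible takes $1,115, $12,566 remains; 20% of $12,566 = $2,513.20. Cost to patient: $3,628.20. OOP to date $3,628.20.
#2 ($8,665): deductible met; 20% of $8,665 = $1,733. Patient pays $1,733; OOP now $5,361.20.
#3 ($1,098): deductible already satisfied, so patient's share is 20% × $1,098 = $219.60. That would push OOP to $5,580.80, over the $5,450 cap, so patient pays $5,450 − $5,361.20 = $88.80.

$88.80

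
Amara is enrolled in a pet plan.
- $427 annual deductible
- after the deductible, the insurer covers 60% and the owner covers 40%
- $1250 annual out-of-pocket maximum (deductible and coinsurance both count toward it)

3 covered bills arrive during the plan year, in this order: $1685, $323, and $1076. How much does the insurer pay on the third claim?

Bill 1, $1685: $427 finishes the deductible; $1258 goes to coinsurance; coinsurance $1258 × 40% = $503.20. Cost to owner: $930.20. OOP to date $930.20. Insurer: $1685 − $930.20 = $754.80.
Bill 2, $323: deductible met; 40% of $323 = $129.20. Owner pays $129.20; OOP now $1059.40. Insurer: $323 − $129.20 = $193.80.
Bill 3, $1076: deductible already satisfied, so owner's share is 40% × $1076 = $430.40. That would push OOP to $1489.80, over the $1250 cap, so owner pays $1250 − $1059.40 = $190.60. Plan pays $1076 − $190.60 = $885.40.

$885.40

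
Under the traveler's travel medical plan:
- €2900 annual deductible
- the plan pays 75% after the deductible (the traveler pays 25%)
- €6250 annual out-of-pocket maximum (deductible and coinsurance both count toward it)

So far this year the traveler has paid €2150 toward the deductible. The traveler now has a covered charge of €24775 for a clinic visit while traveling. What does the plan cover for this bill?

€20675

€2150 of the €2900 deductible is already met, leaving €750.
That leaves €24775 − €750 = €24025 for coinsurance.
Coinsurance: €24025 × 25% = €6006.25.
Traveler responsibility before any cap: €750 + €6006.25 = €6756.25.
Year-to-date out-of-pocket would reach €2150 + €6756.25 = €8906.25, above the €6250 maximum, so the traveler pays only €6250 − €2150 = €4100.
Insurer pays the balance: €24775 − €4100 = €20675.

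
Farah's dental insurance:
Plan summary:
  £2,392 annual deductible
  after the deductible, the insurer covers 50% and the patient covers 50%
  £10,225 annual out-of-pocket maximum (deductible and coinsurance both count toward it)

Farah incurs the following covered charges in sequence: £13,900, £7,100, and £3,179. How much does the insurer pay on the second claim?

£5,021

#1 (£13,900): £2,392 to deductible, leaving £11,508; 50% of £11,508 = £5,754. Patient owes £8,146 (running OOP £8,146). Insurer: £13,900 − £8,146 = £5,754.
#2 (£7,100): deductible already satisfied, so patient's share is 50% × £7,100 = £3,550. OOP would hit £11,696 > £10,225, so the cap limits the patient to £10,225 − £8,146 = £2,079. Insurer: £7,100 − £2,079 = £5,021.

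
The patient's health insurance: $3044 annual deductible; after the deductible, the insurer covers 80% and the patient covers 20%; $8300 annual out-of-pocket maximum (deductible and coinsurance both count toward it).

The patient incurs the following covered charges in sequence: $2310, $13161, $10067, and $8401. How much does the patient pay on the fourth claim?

$757.20

#1 ($2310): entire amount goes to the deductible. Patient pays $2310; OOP now $2310.
#2 ($13161): $734 finishes the deductible; $12427 goes to coinsurance; 20% of $12427 = $2485.40. Patient owes $3219.40 (running OOP $5529.40).
#3 ($10067): deductible met; 20% of $10067 = $2013.40. Patient owes $2013.40 (running OOP $7542.80).
#4 ($8401): deductible already satisfied, so patient's share is 20% × $8401 = $1680.20. Adding that to $7542.80 gives $9223, past the $8300 cap; patient pays only $8300 − $7542.80 = $757.20.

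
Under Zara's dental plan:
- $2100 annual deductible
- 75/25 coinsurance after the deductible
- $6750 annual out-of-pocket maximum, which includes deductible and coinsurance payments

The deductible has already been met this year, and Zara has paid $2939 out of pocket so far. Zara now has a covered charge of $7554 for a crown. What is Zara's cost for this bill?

$1888.50

The deductible is already satisfied, so the full bill goes to coinsurance.
Patient's 25% share of $7554 is $1888.50.
Total out-of-pocket so far would be $2939 + $1888.50 = $4827.50, below the $6750 cap — no reduction.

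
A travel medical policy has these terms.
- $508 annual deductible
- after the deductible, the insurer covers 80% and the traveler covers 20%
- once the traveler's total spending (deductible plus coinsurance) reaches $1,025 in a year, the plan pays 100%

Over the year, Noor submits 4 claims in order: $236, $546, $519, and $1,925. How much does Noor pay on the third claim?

#1 ($236): fully absorbed by the deductible. Traveler owes $236 (running OOP $236).
#2 ($546): $272 to deductible, leaving $274; 20% of $274 = $54.80. Cost to traveler: $326.80. OOP to date $562.80.
#3 ($519): deductible already satisfied, so traveler's share is 20% × $519 = $103.80. Cost to traveler: $103.80. OOP to date $666.60.

$103.80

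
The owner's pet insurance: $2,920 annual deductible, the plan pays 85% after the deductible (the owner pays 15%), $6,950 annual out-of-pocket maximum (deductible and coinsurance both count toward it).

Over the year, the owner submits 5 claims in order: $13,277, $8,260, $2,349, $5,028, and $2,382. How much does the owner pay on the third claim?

$352.35

Bill 1, $13,277: deductible takes $2,920, $10,357 remains; 15% of $10,357 = $1,553.55. Owner owes $4,473.55 (running OOP $4,473.55).
Bill 2, $8,260: deductible already satisfied, so owner's share is 15% × $8,260 = $1,239. Owner pays $1,239; OOP now $5,712.55.
Bill 3, $2,349: deductible already satisfied, so owner's share is 15% × $2,349 = $352.35. Owner owes $352.35 (running OOP $6,064.90).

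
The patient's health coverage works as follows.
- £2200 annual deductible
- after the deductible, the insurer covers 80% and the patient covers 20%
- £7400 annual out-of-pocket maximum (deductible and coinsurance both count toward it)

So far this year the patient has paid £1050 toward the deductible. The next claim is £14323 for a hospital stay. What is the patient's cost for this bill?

Deductible still to meet: £2200 − £1050 = £1150.
That leaves £14323 − £1150 = £13173 for coinsurance.
Coinsurance: £13173 × 20% = £2634.60.
That puts the patient's cost at £1150 + £2634.60 = £3784.60 before any cap.
Year-to-date out-of-pocket becomes £1050 + £3784.60 = £4834.60, still under the £7400 maximum, so no cap applies.

£3784.60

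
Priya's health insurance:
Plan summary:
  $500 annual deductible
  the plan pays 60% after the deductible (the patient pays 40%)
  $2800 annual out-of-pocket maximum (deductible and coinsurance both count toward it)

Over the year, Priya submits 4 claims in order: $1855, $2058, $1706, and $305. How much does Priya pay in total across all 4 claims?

$2669.60

#1 ($1855): $500 finishes the deductible; $1355 goes to coinsurance; 40% of $1355 = $542. Patient owes $1042 (running OOP $1042).
#2 ($2058): deductible already satisfied, so patient's share is 40% × $2058 = $823.20. Patient pays $823.20; OOP now $1865.20.
#3 ($1706): 40% coinsurance on $1706 = $682.40. Patient owes $682.40 (running OOP $2547.60).
#4 ($305): deductible met; 40% of $305 = $122. Cost to patient: $122. OOP to date $2669.60.
Summing the patient's payments: $1042 + $823.20 + $682.40 + $122 = $2669.60.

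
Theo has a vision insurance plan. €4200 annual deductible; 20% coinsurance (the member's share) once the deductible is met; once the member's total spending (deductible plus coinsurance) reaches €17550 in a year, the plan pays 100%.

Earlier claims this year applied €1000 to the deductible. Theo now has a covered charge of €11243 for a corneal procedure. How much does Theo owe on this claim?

€1000 of the €4200 deductible is already met, leaving €3200.
That leaves €11243 − €3200 = €8043 for coinsurance.
20% of €8043 = €1608.60 falls to the member.
So the member owes €3200 + €1608.60 = €4808.60 before any cap.
Year-to-date out-of-pocket becomes €1000 + €4808.60 = €5808.60, still under the €17550 maximum, so no cap applies.

€4808.60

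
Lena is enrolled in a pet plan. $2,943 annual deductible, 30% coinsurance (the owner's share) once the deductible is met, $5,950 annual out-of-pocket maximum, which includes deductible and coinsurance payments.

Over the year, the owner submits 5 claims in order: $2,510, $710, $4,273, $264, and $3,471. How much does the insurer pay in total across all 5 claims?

$5,799.50

Claim 1 ($2,510): entire amount goes to the deductible. Owner pays $2,510; OOP now $2,510. Plan pays $2,510 − $2,510 = $0.
Claim 2 ($710): $433 to deductible, leaving $277; coinsurance $277 × 30% = $83.10. Owner pays $516.10; OOP now $3,026.10. Plan pays $710 − $516.10 = $193.90.
Claim 3 ($4,273): deductible met; 30% of $4,273 = $1,281.90. Cost to owner: $1,281.90. OOP to date $4,308. Insurer: $4,273 − $1,281.90 = $2,991.10.
Claim 4 ($264): deductible already satisfied, so owner's share is 30% × $264 = $79.20. Cost to owner: $79.20. OOP to date $4,387.20. Insurer: $264 − $79.20 = $184.80.
Claim 5 ($3,471): deductible met; 30% of $3,471 = $1,041.30. Owner pays $1,041.30; OOP now $5,428.50. Plan pays $3,471 − $1,041.30 = $2,429.70.
Insurer total: $0 + $193.90 + $2,991.10 + $184.80 + $2,429.70 = $5,799.50.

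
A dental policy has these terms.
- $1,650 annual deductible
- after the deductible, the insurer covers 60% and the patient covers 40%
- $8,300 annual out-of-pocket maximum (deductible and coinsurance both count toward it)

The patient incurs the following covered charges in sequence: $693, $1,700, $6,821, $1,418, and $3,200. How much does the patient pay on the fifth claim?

Bill 1, $693: entire amount goes to the deductible. Patient owes $693 (running OOP $693).
Bill 2, $1,700: $957 finishes the deductible; $743 goes to coinsurance; patient's 40% is $297.20. Cost to patient: $1,254.20. OOP to date $1,947.20.
Bill 3, $6,821: deductible met; 40% of $6,821 = $2,728.40. Patient pays $2,728.40; OOP now $4,675.60.
Bill 4, $1,418: 40% coinsurance on $1,418 = $567.20. Patient owes $567.20 (running OOP $5,242.80).
Bill 5, $3,200: 40% coinsurance on $3,200 = $1,280. Patient pays $1,280; OOP now $6,522.80.

$1,280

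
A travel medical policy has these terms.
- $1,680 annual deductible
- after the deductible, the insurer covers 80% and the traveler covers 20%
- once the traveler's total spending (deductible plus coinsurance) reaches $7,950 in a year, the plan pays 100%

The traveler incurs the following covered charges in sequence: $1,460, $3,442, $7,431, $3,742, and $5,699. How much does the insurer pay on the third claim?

Claim 1 ($1,460): entire amount goes to the deductible. Traveler pays $1,460; OOP now $1,460. Plan pays $1,460 − $1,460 = $0.
Claim 2 ($3,442): deductible takes $220, $3,222 remains; 20% of $3,222 = $644.40. Traveler pays $864.40; OOP now $2,324.40. Plan pays $3,442 − $864.40 = $2,577.60.
Claim 3 ($7,431): deductible already satisfied, so traveler's share is 20% × $7,431 = $1,486.20. Traveler pays $1,486.20; OOP now $3,810.60. Insurer: $7,431 − $1,486.20 = $5,944.80.

$5,944.80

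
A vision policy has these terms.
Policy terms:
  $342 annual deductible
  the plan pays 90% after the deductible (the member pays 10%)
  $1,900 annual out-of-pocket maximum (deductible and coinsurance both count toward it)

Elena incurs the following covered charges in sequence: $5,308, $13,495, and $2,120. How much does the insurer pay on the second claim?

#1 ($5,308): $342 to deductible, leaving $4,966; coinsurance $4,966 × 10% = $496.60. Member pays $838.60; OOP now $838.60. Insurer: $5,308 − $838.60 = $4,469.40.
#2 ($13,495): deductible already satisfied, so member's share is 10% × $13,495 = $1,349.50. That would push OOP to $2,188.10, over the $1,900 cap, so member pays $1,900 − $838.60 = $1,061.40. Plan pays $13,495 − $1,061.40 = $12,433.60.

$12,433.60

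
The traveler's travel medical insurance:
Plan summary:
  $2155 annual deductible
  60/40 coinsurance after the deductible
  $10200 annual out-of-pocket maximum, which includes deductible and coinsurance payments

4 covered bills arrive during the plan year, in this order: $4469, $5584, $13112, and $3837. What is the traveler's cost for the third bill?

Claim 1 ($4469): deductible takes $2155, $2314 remains; traveler's 40% is $925.60. Traveler owes $3080.60 (running OOP $3080.60).
Claim 2 ($5584): 40% coinsurance on $5584 = $2233.60. Cost to traveler: $2233.60. OOP to date $5314.20.
Claim 3 ($13112): deductible already satisfied, so traveler's share is 40% × $13112 = $5244.80. Adding that to $5314.20 gives $10559, past the $10200 cap; traveler pays only $10200 − $5314.20 = $4885.80.

$4885.80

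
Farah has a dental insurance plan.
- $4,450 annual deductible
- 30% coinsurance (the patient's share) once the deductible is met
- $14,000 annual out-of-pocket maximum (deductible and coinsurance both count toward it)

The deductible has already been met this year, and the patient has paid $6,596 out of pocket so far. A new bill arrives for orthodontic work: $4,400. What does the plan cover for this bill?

With the deductible met, the entire $4,400 is subject to coinsurance.
Coinsurance: $4,400 × 30% = $1,320.
Cumulative spending $6,596 + $1,320 = $7,916 stays under the $14,000 maximum.
Insurer pays the balance: $4,400 − $1,320 = $3,080.

$3,080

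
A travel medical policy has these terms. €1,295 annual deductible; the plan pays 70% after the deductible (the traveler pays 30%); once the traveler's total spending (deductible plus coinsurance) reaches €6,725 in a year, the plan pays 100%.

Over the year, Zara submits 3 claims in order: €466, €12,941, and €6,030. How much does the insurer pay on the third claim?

€4,233.60

Claim 1 — €466: all of it applies to the deductible. Traveler pays €466; OOP now €466. Insurer: €466 − €466 = €0.
Claim 2 — €12,941: deductible takes €829, €12,112 remains; coinsurance €12,112 × 30% = €3,633.60. Cost to traveler: €4,462.60. OOP to date €4,928.60. Plan pays €12,941 − €4,462.60 = €8,478.40.
Claim 3 — €6,030: deductible met; 30% of €6,030 = €1,809. Adding that to €4,928.60 gives €6,737.60, past the €6,725 cap; traveler pays only €6,725 − €4,928.60 = €1,796.40. Insurer: €6,030 − €1,796.40 = €4,233.60.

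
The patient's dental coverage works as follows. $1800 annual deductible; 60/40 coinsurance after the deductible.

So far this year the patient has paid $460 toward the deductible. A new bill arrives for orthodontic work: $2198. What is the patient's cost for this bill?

Remaining deductible: $1800 − $460 = $1340.
After the $1340 deductible portion, $2198 − $1340 = $858 is subject to coinsurance.
Patient's 40% share of $858 is $343.20.
That puts the patient's cost at $1340 + $343.20 = $1683.20.

$1683.20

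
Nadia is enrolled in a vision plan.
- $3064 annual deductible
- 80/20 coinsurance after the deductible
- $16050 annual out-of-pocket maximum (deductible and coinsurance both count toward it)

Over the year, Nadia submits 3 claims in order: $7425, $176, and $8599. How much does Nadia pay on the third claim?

Claim 1 ($7425): $3064 finishes the deductible; $4361 goes to coinsurance; 20% of $4361 = $872.20. Cost to member: $3936.20. OOP to date $3936.20.
Claim 2 ($176): deductible met; 20% of $176 = $35.20. Member owes $35.20 (running OOP $3971.40).
Claim 3 ($8599): deductible met; 20% of $8599 = $1719.80. Cost to member: $1719.80. OOP to date $5691.20.

$1719.80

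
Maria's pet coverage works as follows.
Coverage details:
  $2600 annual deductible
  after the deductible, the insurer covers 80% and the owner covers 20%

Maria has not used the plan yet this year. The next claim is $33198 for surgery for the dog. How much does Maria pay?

The full $2600 deductible is still open; $2600 of this bill applies to it.
The remaining $30598 (= $33198 − $2600) moves to coinsurance.
Owner's 20% share of $30598 is $6119.60.
Owner responsibility: $2600 + $6119.60 = $8719.60.

$8719.60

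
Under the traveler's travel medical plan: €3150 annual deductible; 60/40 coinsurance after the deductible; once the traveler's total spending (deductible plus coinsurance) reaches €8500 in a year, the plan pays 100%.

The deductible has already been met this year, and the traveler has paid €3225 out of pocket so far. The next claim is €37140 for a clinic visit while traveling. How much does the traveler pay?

€5275

With the deductible met, the entire €37140 is subject to coinsurance.
40% of €37140 = €14856 falls to the traveler.
That would bring total out-of-pocket to €18081, past the €8500 cap. The traveler is capped at €8500 − €3225 = €5275 on this claim.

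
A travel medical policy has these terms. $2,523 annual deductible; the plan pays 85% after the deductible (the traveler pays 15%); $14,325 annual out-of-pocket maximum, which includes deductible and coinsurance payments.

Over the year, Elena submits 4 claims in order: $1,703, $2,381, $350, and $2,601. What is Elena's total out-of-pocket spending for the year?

Bill 1, $1,703: all of it applies to the deductible. Traveler owes $1,703 (running OOP $1,703).
Bill 2, $2,381: $820 finishes the deductible; $1,561 goes to coinsurance; 15% of $1,561 = $234.15. Traveler pays $1,054.15; OOP now $2,757.15.
Bill 3, $350: deductible already satisfied, so traveler's share is 15% × $350 = $52.50. Traveler pays $52.50; OOP now $2,809.65.
Bill 4, $2,601: 15% coinsurance on $2,601 = $390.15. Traveler pays $390.15; OOP now $3,199.80.
Summing the traveler's payments: $1,703 + $1,054.15 + $52.50 + $390.15 = $3,199.80.

$3,199.80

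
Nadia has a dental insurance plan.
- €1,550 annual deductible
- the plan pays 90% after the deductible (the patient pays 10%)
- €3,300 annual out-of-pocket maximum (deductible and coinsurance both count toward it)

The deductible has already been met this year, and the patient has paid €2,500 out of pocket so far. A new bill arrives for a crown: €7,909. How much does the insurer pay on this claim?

€7,118.10

The deductible is already satisfied, so the full bill goes to coinsurance.
10% of €7,909 = €790.90 falls to the patient.
Year-to-date out-of-pocket becomes €2,500 + €790.90 = €3,290.90, still under the €3,300 maximum, so no cap applies.
The insurer covers the remainder: €7,909 − €790.90 = €7,118.10.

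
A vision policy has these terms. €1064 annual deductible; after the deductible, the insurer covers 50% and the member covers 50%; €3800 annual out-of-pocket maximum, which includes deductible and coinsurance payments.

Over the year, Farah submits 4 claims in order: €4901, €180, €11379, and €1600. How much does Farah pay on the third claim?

Bill 1, €4901: €1064 to deductible, leaving €3837; 50% of €3837 = €1918.50. Cost to member: €2982.50. OOP to date €2982.50.
Bill 2, €180: 50% coinsurance on €180 = €90. Member owes €90 (running OOP €3072.50).
Bill 3, €11379: 50% coinsurance on €11379 = €5689.50. Adding that to €3072.50 gives €8762, past the €3800 cap; member pays only €3800 − €3072.50 = €727.50.

€727.50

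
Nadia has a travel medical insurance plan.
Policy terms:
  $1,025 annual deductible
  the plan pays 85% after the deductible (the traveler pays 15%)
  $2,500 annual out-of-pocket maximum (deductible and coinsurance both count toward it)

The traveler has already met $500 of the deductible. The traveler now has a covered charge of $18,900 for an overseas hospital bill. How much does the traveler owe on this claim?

$2,000

Deductible still to meet: $1,025 − $500 = $525.
The remaining $18,375 (= $18,900 − $525) moves to coinsurance.
Coinsurance: $18,375 × 15% = $2,756.25.
Traveler responsibility before any cap: $525 + $2,756.25 = $3,281.25.
Year-to-date out-of-pocket would reach $500 + $3,281.25 = $3,781.25, above the $2,500 maximum, so the traveler pays only $2,500 − $500 = $2,000.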